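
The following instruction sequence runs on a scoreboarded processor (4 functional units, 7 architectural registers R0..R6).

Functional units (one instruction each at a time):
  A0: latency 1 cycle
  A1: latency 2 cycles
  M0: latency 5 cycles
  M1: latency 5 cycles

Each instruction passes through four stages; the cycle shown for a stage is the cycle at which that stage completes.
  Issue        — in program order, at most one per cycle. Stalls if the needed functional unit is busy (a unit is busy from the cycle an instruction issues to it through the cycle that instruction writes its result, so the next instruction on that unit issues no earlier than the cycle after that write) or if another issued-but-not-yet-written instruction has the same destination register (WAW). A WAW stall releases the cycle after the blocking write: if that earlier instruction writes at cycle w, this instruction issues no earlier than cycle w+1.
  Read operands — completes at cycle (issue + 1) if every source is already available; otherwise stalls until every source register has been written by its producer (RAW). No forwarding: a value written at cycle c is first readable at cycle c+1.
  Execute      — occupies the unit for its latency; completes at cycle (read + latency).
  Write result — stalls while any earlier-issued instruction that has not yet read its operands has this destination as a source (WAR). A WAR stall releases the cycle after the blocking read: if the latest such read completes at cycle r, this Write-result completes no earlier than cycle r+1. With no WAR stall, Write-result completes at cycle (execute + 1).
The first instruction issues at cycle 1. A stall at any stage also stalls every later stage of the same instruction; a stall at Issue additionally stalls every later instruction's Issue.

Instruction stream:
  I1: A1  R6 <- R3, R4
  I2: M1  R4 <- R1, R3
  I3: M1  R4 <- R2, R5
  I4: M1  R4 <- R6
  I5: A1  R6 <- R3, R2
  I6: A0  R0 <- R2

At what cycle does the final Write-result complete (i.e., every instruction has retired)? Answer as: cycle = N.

c1: I1→A1
c2: I1 RO · I2→M1
c3: I2 RO
c4: I1 EX
c5: I1 WR R6
c8: I2 EX
c9: I2 WR R4
c10: I3→M1
c11: I3 RO
c16: I3 EX
c17: I3 WR R4
c18: I4→M1
c19: I4 RO · I5→A1
c20: I5 RO · I6→A0
c21: I6 RO
c22: I5 EX · I6 EX
c23: I5 WR R6 · I6 WR R0
c24: I4 EX
c25: I4 WR R4

cycle = 25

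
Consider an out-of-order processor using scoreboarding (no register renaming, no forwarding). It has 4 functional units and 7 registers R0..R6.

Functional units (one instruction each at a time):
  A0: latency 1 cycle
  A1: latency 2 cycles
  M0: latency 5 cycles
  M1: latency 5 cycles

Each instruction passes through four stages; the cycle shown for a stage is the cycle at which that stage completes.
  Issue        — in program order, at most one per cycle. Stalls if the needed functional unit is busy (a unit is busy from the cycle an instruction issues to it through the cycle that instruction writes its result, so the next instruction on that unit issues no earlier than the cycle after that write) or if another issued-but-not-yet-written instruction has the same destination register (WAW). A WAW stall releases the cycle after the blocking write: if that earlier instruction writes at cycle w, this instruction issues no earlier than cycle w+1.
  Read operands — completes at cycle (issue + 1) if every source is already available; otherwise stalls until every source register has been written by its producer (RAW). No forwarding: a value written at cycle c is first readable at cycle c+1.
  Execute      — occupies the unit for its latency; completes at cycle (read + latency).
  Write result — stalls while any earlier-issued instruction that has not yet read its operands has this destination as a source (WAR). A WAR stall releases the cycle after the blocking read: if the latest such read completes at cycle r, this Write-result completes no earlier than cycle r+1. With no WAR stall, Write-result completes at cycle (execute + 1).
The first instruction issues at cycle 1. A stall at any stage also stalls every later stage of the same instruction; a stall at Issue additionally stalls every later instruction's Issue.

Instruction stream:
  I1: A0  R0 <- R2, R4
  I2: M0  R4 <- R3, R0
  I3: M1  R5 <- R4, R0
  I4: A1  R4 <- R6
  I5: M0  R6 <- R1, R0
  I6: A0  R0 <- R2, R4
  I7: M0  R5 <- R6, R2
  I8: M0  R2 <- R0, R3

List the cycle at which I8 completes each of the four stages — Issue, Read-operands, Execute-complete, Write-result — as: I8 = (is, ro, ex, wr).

t=1  I1 issues→A0
t=2  I1 reads; I2 issues→M0
t=3  I1 exec-done; I3 issues→M1
t=4  I1 writes R0
t=5  I2 reads
t=10  I2 exec-done
t=11  I2 writes R4
t=12  I3 reads; I4 issues→A1
t=13  I4 reads; I5 issues→M0
t=14  I5 reads; I6 issues→A0
t=15  I4 exec-done
t=16  I4 writes R4
t=17  I3 exec-done; I6 reads
t=18  I3 writes R5; I6 exec-done
t=19  I5 exec-done; I6 writes R0
t=20  I5 writes R6
t=21  I7 issues→M0
t=22  I7 reads
t=27  I7 exec-done
t=28  I7 writes R5
t=29  I8 issues→M0
t=30  I8 reads
t=35  I8 exec-done
t=36  I8 writes R2

I8 = (29, 30, 35, 36)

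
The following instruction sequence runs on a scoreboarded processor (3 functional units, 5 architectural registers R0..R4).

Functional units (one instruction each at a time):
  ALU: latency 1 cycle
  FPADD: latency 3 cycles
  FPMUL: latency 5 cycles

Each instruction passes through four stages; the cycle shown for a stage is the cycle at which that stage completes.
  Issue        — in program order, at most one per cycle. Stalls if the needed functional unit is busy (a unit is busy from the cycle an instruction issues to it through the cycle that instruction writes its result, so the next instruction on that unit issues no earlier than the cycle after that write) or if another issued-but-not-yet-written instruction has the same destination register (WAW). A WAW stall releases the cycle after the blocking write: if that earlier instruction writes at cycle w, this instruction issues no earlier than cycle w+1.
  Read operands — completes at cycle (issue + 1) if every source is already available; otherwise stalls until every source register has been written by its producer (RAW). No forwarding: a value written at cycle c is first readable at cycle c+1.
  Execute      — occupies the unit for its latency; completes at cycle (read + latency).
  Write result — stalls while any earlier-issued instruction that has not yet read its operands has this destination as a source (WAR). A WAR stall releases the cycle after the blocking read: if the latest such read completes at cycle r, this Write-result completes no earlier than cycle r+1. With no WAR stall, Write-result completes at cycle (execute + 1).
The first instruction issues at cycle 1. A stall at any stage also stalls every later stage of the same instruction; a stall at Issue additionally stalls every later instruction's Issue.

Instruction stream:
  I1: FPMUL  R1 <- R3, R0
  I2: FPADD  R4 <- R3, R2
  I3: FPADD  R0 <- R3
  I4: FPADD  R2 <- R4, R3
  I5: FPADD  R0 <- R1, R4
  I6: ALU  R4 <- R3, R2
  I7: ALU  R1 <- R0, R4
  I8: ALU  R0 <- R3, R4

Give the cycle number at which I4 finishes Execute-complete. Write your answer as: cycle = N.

[I1] 1/2/7/8
[I2] 2/3/6/7
[I3] 8/9/12/13  (struct: FPADD busy until I2 writes@7)
[I4] 14/15/18/19  (struct: FPADD busy until I3 writes@13)
[I5] 20/21/24/25  (struct: FPADD busy until I4 writes@19)
[I6] 21/22/23/24
[I7] 25/26/27/28  (struct: ALU busy until I6 writes@24)
[I8] 29/30/31/32  (struct: ALU busy until I7 writes@28)

cycle = 18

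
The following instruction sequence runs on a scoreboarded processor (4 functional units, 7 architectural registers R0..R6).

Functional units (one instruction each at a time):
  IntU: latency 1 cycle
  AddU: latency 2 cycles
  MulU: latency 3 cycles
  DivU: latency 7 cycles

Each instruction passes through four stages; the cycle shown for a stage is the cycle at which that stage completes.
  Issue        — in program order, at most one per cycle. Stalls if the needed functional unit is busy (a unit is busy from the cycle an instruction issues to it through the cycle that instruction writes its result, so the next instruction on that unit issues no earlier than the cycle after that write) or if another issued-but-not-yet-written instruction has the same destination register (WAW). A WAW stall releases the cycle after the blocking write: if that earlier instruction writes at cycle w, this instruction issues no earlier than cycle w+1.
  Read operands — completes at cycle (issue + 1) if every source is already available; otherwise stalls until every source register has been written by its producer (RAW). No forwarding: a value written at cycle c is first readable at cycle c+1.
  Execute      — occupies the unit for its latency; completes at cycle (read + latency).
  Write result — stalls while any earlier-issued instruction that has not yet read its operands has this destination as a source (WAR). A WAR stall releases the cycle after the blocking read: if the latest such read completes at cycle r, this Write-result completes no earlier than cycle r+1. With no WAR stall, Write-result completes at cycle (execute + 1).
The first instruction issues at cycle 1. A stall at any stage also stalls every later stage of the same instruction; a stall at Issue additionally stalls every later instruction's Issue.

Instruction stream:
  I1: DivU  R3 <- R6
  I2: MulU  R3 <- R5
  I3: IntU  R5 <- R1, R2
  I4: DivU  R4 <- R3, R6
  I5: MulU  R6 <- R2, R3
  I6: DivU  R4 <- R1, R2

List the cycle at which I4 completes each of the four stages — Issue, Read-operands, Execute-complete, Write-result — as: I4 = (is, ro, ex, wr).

I4 = (13, 17, 24, 25)

cycle 1: issue I1 (DivU)
cycle 2: I1 read-ops
cycle 9: I1 finished on DivU
cycle 10: I1→R3
cycle 11: issue I2 (MulU)
cycle 12: I2 read-ops, issue I3 (IntU)
cycle 13: I3 read-ops, issue I4 (DivU)
cycle 14: I3 finished on IntU
cycle 15: I2 finished on MulU, I3→R5
cycle 16: I2→R3
cycle 17: I4 read-ops, issue I5 (MulU)
cycle 18: I5 read-ops
cycle 21: I5 finished on MulU
cycle 22: I5→R6
cycle 24: I4 finished on DivU
cycle 25: I4→R4
cycle 26: issue I6 (DivU)
cycle 27: I6 read-ops
cycle 34: I6 finished on DivU
cycle 35: I6→R4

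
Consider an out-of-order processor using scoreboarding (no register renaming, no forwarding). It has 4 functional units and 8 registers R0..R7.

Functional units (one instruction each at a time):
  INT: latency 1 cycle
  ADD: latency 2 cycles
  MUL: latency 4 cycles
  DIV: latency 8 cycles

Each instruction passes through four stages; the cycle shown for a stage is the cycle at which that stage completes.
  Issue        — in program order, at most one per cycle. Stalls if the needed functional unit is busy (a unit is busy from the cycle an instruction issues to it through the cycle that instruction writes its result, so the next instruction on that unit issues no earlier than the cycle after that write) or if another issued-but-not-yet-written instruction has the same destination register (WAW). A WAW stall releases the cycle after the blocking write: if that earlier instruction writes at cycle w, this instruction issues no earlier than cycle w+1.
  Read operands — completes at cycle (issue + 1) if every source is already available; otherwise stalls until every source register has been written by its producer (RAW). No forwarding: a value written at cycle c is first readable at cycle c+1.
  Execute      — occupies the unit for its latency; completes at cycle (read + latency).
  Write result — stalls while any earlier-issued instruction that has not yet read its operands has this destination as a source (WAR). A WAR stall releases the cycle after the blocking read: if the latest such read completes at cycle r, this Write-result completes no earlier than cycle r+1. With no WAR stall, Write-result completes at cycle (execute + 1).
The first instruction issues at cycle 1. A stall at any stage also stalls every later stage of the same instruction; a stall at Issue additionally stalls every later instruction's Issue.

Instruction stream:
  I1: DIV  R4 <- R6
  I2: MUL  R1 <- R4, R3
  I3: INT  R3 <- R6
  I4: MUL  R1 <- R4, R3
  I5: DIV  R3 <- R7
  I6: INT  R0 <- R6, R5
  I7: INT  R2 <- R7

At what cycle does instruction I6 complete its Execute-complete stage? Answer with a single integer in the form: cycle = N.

c1: I1 issues→DIV
c2: I1 reads; I2 issues→MUL
c3: I3 issues→INT
c4: I3 reads
c5: I3 exec-done
c10: I1 exec-done
c11: I1 writes R4
c12: I2 reads
c13: I3 writes R3
c16: I2 exec-done
c17: I2 writes R1
c18: I4 issues→MUL
c19: I4 reads; I5 issues→DIV
c20: I5 reads; I6 issues→INT
c21: I6 reads
c22: I6 exec-done
c23: I4 exec-done; I6 writes R0
c24: I4 writes R1; I7 issues→INT
c25: I7 reads
c26: I7 exec-done
c27: I7 writes R2
c28: I5 exec-done
c29: I5 writes R3

cycle = 22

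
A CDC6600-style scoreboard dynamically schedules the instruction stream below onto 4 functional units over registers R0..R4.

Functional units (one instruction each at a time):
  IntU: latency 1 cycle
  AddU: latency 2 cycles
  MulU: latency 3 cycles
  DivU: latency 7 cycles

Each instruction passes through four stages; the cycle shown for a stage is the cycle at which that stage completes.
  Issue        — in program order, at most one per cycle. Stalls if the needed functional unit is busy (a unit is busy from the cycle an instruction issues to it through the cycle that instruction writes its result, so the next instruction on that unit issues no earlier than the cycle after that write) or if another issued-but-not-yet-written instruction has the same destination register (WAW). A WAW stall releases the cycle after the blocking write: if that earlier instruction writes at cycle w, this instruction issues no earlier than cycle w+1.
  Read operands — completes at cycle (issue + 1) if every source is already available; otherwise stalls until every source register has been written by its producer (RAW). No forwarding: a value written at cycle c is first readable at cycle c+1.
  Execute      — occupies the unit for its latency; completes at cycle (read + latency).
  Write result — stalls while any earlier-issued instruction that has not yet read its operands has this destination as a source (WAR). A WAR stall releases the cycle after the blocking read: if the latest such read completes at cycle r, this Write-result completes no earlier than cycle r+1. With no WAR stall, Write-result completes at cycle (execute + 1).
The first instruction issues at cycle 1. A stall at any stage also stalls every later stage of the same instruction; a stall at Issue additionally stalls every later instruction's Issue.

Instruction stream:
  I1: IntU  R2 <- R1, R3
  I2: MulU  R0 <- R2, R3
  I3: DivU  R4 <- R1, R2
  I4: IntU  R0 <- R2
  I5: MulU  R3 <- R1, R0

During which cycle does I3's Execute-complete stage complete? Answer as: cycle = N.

c1: I1 issues→IntU
c2: I1 reads, I2 issues→MulU
c3: I1 exec-done, I3 issues→DivU
c4: I1 writes R2
c5: I2 reads, I3 reads
c8: I2 exec-done
c9: I2 writes R0
c10: I4 issues→IntU
c11: I4 reads, I5 issues→MulU
c12: I3 exec-done, I4 exec-done
c13: I3 writes R4, I4 writes R0
c14: I5 reads
c17: I5 exec-done
c18: I5 writes R3

cycle = 12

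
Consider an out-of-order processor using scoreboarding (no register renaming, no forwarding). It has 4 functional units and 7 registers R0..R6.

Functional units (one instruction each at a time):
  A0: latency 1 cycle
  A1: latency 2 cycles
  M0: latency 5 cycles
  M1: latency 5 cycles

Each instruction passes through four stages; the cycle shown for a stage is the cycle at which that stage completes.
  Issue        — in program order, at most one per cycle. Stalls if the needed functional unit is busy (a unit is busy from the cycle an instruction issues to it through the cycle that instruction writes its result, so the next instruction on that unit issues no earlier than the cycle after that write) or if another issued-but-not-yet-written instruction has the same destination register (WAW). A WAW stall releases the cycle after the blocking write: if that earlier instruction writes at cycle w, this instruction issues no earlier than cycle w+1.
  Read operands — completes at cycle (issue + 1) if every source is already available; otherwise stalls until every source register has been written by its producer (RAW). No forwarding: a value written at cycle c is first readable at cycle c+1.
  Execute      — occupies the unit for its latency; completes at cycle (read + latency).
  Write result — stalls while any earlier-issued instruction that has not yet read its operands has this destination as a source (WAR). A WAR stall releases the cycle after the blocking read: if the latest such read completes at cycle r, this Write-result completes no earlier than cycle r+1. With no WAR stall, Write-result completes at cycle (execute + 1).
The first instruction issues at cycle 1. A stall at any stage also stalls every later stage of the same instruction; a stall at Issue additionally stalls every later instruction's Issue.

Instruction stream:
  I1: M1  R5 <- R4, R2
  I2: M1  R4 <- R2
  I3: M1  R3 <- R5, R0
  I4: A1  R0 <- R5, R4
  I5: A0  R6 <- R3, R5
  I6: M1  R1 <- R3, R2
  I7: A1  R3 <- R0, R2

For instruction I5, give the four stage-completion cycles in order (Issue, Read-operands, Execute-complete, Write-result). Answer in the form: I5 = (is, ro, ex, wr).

I5 = (19, 25, 26, 27)

[I1] 1/2/7/8
[I2] 9/10/15/16  (struct: M1 busy until I1 writes@8)
[I3] 17/18/23/24  (struct: M1 busy until I2 writes@16)
[I4] 18/19/21/22
[I5] 19/25/26/27  (RAW R3: wait I3 write@24)
[I6] 25/26/31/32  (struct: M1 busy until I3 writes@24)
[I7] 26/27/29/30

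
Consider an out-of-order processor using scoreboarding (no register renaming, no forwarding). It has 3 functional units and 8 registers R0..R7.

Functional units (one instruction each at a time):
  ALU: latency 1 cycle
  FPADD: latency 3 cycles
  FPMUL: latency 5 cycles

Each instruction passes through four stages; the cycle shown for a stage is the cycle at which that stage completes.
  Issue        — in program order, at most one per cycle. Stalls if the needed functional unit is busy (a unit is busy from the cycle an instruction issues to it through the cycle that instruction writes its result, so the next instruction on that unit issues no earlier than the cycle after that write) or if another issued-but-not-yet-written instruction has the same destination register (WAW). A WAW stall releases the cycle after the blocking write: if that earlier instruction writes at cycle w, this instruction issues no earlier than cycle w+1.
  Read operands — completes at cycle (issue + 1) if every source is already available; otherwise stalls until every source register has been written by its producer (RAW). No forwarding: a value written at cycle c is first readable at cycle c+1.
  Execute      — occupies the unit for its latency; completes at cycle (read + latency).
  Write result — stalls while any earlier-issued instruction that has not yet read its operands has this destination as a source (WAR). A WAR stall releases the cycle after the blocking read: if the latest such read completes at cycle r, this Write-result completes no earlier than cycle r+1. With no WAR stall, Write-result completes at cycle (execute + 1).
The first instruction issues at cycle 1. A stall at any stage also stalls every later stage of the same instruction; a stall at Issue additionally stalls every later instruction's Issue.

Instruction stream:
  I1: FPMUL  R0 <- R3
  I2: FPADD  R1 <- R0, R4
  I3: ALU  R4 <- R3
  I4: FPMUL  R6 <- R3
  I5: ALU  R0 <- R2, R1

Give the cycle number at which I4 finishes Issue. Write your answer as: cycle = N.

cycle = 9

[1] I1 issues→FPMUL
[2] I1 reads, I2 issues→FPADD
[3] I3 issues→ALU
[4] I3 reads
[5] I3 exec-done
[7] I1 exec-done
[8] I1 writes R0
[9] I2 reads, I4 issues→FPMUL
[10] I3 writes R4, I4 reads
[11] I5 issues→ALU
[12] I2 exec-done
[13] I2 writes R1
[14] I5 reads
[15] I4 exec-done, I5 exec-done
[16] I4 writes R6, I5 writes R0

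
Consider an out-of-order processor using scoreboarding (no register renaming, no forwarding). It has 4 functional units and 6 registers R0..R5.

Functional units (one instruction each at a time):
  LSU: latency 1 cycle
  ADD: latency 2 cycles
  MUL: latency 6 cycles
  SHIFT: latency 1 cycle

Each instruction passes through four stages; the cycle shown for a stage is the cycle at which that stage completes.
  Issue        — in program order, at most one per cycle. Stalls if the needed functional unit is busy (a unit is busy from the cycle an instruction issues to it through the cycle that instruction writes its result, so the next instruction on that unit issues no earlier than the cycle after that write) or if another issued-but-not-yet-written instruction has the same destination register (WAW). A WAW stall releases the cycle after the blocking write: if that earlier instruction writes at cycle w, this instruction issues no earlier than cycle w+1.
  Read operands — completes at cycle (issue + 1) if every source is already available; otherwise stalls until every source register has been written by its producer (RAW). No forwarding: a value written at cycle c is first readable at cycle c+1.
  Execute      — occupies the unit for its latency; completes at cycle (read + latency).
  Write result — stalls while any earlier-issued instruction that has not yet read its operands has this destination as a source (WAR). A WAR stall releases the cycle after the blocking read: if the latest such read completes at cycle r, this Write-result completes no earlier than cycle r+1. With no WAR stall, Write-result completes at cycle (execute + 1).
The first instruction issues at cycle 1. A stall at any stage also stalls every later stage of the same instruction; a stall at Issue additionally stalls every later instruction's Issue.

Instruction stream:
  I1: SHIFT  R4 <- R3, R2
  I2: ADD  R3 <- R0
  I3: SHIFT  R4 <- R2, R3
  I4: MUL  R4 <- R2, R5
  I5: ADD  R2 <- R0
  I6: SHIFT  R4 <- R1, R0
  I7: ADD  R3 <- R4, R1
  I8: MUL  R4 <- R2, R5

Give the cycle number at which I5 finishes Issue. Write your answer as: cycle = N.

cycle 1: I1 dispatched to SHIFT
cycle 2: I1 operands ready | I2 dispatched to ADD
cycle 3: I1 complete | I2 operands ready
cycle 4: R4←I1
cycle 5: I2 complete | I3 dispatched to SHIFT
cycle 6: R3←I2
cycle 7: I3 operands ready
cycle 8: I3 complete
cycle 9: R4←I3
cycle 10: I4 dispatched to MUL
cycle 11: I4 operands ready | I5 dispatched to ADD
cycle 12: I5 operands ready
cycle 14: I5 complete
cycle 15: R2←I5
cycle 17: I4 complete
cycle 18: R4←I4
cycle 19: I6 dispatched to SHIFT
cycle 20: I6 operands ready | I7 dispatched to ADD
cycle 21: I6 complete
cycle 22: R4←I6
cycle 23: I7 operands ready | I8 dispatched to MUL
cycle 24: I8 operands ready
cycle 25: I7 complete
cycle 26: R3←I7
cycle 30: I8 complete
cycle 31: R4←I8

cycle = 11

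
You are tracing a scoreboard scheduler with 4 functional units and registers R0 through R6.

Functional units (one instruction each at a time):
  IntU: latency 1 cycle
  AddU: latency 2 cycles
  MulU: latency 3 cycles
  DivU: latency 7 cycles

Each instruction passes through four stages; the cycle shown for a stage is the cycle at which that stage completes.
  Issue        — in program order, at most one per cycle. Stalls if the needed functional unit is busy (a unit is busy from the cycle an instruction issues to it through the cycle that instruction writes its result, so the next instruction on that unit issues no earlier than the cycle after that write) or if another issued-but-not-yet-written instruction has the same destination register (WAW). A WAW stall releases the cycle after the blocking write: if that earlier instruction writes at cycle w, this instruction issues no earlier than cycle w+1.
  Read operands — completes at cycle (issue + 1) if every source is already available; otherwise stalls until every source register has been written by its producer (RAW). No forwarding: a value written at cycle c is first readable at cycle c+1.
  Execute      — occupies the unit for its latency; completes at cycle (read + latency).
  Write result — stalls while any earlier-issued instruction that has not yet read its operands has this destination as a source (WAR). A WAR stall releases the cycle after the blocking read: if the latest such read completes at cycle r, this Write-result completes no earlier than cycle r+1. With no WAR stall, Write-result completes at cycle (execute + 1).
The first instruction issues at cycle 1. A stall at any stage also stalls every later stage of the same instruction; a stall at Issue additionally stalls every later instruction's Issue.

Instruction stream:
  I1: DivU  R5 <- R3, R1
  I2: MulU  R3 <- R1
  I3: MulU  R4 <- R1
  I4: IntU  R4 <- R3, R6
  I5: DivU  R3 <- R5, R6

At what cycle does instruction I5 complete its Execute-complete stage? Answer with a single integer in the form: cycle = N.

cycle = 23

I1 -> (1, 2, 9, 10)
I2 -> (2, 3, 6, 7)
I3 -> (8, 9, 12, 13)  // struct: MulU busy until I2 writes@7
I4 -> (14, 15, 16, 17)  // WAW R4: wait I3 write@13
I5 -> (15, 16, 23, 24)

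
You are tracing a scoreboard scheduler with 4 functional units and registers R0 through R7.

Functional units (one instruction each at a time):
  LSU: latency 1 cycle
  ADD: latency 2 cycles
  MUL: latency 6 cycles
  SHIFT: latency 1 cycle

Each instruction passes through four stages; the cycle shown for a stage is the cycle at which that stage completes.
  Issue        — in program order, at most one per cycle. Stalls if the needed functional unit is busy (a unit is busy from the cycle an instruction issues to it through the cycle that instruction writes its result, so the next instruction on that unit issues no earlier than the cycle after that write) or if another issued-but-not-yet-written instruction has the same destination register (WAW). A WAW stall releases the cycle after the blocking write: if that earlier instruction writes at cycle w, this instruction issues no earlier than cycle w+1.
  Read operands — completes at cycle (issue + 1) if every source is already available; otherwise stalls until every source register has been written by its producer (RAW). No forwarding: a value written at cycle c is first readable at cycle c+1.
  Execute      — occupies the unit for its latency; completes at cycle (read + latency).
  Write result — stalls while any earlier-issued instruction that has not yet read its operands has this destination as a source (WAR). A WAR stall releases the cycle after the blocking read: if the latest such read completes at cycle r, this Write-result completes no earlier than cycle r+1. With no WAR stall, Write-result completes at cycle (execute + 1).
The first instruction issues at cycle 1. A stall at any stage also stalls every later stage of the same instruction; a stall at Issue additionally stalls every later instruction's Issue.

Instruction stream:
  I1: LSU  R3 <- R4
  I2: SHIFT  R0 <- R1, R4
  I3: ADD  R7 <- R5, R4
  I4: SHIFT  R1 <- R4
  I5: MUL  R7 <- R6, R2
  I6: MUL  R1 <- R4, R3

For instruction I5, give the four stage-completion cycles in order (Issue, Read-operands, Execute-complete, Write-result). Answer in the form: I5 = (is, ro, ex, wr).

I5 = (8, 9, 15, 16)

[1] I1 issues→LSU
[2] I1 reads; I2 issues→SHIFT
[3] I1 exec-done; I2 reads; I3 issues→ADD
[4] I1 writes R3; I2 exec-done; I3 reads
[5] I2 writes R0
[6] I3 exec-done; I4 issues→SHIFT
[7] I3 writes R7; I4 reads
[8] I4 exec-done; I5 issues→MUL
[9] I4 writes R1; I5 reads
[15] I5 exec-done
[16] I5 writes R7
[17] I6 issues→MUL
[18] I6 reads
[24] I6 exec-done
[25] I6 writes R1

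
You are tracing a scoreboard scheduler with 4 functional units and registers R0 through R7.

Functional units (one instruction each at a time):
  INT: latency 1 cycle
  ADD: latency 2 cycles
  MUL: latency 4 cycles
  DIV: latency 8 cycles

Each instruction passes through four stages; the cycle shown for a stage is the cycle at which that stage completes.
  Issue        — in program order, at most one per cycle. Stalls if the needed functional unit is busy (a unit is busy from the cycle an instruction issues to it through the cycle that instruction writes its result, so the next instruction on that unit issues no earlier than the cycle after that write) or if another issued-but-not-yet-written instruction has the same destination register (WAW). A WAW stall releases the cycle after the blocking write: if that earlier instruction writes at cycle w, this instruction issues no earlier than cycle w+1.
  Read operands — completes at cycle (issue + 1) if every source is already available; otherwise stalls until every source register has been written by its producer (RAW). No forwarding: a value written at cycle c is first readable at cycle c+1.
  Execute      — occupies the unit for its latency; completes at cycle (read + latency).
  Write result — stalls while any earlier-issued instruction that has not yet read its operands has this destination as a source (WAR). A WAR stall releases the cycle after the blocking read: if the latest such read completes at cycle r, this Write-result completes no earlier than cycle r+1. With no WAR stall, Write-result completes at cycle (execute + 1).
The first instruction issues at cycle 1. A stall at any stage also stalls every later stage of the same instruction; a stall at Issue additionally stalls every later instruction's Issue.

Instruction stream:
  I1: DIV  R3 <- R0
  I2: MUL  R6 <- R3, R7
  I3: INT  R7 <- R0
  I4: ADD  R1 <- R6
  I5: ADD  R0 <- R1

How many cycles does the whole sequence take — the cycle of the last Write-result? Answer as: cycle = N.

cycle = 26

  I1 | 1 | 2 | 10 | 11
  I2 | 2 | 12 | 16 | 17   RAW R3: wait I1 write@11
  I3 | 3 | 4 | 5 | 13   WAR R7: wait I2 read@12
  I4 | 4 | 18 | 20 | 21   RAW R6: wait I2 write@17
  I5 | 22 | 23 | 25 | 26   struct: ADD busy until I4 writes@21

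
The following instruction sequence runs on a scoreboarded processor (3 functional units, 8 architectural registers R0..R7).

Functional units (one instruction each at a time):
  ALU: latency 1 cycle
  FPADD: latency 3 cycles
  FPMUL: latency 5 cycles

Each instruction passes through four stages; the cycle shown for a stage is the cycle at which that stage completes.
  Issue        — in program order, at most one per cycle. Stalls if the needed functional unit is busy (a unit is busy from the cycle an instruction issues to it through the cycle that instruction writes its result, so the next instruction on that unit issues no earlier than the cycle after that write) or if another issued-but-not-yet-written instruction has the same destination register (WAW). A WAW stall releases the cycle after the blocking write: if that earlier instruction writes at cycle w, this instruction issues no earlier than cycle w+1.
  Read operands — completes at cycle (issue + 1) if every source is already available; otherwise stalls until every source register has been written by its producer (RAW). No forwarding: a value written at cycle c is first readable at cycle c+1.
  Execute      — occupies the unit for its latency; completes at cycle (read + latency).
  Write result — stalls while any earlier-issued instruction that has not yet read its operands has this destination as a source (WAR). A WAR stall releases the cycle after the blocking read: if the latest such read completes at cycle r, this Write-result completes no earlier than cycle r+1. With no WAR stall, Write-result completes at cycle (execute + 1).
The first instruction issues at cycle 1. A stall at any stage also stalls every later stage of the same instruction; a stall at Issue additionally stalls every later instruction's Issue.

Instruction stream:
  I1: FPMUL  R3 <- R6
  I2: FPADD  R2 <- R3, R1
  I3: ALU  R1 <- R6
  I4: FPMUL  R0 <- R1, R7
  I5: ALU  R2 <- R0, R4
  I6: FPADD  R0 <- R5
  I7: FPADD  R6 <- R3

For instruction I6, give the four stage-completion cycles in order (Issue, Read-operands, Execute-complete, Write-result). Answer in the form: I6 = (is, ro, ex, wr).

I6 = (18, 19, 22, 23)

I1  is:1  ro:2  ex:7  wr:8
I2  is:2  ro:9  ex:12  wr:13  — RAW R3: wait I1 write@8
I3  is:3  ro:4  ex:5  wr:10  — WAR R1: wait I2 read@9
I4  is:9  ro:11  ex:16  wr:17  — struct: FPMUL busy until I1 writes@8, RAW R1: wait I3 write@10
I5  is:14  ro:18  ex:19  wr:20  — WAW R2: wait I2 write@13, RAW R0: wait I4 write@17
I6  is:18  ro:19  ex:22  wr:23  — WAW R0: wait I4 write@17
I7  is:24  ro:25  ex:28  wr:29  — struct: FPADD busy until I6 writes@23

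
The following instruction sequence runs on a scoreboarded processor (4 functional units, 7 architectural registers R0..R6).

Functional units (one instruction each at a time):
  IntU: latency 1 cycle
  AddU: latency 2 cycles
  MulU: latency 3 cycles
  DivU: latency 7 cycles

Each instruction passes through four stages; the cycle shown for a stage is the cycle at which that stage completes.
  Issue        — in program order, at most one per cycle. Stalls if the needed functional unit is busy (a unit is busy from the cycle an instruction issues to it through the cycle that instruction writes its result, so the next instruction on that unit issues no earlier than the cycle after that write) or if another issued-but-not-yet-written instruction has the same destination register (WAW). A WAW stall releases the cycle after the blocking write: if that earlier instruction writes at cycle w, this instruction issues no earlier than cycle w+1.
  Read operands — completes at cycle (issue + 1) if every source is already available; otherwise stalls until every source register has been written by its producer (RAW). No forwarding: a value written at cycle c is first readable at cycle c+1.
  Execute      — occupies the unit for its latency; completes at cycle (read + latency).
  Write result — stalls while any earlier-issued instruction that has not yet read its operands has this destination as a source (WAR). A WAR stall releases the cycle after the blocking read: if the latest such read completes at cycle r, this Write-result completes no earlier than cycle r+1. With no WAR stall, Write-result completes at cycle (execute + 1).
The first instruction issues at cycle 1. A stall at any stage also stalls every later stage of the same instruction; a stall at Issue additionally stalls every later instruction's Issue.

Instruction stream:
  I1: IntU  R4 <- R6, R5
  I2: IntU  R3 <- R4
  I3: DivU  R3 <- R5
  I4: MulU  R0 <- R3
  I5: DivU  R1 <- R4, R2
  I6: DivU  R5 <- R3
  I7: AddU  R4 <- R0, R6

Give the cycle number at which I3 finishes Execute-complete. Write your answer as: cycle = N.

cycle = 17

t=1  I1→IntU
t=2  I1 RO
t=3  I1 EX
t=4  I1 WR R4
t=5  I2→IntU
t=6  I2 RO
t=7  I2 EX
t=8  I2 WR R3
t=9  I3→DivU
t=10  I3 RO, I4→MulU
t=17  I3 EX
t=18  I3 WR R3
t=19  I4 RO, I5→DivU
t=20  I5 RO
t=22  I4 EX
t=23  I4 WR R0
t=27  I5 EX
t=28  I5 WR R1
t=29  I6→DivU
t=30  I6 RO, I7→AddU
t=31  I7 RO
t=33  I7 EX
t=34  I7 WR R4
t=37  I6 EX
t=38  I6 WR R5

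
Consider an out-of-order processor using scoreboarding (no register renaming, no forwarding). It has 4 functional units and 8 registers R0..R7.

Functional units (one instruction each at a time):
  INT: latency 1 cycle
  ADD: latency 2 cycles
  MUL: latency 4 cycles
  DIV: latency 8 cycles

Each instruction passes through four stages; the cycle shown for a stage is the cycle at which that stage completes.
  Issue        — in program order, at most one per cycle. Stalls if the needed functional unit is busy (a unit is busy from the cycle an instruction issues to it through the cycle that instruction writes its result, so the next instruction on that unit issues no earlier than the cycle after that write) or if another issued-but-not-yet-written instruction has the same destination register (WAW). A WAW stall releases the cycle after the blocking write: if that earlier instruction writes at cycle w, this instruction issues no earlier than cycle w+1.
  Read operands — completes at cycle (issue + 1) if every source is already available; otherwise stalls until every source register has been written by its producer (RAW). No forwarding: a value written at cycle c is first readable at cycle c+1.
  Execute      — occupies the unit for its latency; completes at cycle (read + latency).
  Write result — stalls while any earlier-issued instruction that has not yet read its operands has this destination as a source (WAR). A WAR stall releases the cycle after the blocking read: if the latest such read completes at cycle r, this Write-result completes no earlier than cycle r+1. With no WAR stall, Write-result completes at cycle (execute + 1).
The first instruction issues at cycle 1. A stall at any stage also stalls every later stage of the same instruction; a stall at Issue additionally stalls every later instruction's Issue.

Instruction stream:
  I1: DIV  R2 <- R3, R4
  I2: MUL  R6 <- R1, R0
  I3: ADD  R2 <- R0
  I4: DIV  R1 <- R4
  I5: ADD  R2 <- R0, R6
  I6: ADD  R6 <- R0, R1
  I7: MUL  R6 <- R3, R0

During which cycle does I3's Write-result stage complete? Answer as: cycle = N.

cycle = 16

  I1 | 1 | 2 | 10 | 11
  I2 | 2 | 3 | 7 | 8
  I3 | 12 | 13 | 15 | 16   WAW R2: wait I1 write@11
  I4 | 13 | 14 | 22 | 23
  I5 | 17 | 18 | 20 | 21   struct: ADD busy until I3 writes@16
  I6 | 22 | 24 | 26 | 27   struct: ADD busy until I5 writes@21 · RAW R1: wait I4 write@23
  I7 | 28 | 29 | 33 | 34   WAW R6: wait I6 write@27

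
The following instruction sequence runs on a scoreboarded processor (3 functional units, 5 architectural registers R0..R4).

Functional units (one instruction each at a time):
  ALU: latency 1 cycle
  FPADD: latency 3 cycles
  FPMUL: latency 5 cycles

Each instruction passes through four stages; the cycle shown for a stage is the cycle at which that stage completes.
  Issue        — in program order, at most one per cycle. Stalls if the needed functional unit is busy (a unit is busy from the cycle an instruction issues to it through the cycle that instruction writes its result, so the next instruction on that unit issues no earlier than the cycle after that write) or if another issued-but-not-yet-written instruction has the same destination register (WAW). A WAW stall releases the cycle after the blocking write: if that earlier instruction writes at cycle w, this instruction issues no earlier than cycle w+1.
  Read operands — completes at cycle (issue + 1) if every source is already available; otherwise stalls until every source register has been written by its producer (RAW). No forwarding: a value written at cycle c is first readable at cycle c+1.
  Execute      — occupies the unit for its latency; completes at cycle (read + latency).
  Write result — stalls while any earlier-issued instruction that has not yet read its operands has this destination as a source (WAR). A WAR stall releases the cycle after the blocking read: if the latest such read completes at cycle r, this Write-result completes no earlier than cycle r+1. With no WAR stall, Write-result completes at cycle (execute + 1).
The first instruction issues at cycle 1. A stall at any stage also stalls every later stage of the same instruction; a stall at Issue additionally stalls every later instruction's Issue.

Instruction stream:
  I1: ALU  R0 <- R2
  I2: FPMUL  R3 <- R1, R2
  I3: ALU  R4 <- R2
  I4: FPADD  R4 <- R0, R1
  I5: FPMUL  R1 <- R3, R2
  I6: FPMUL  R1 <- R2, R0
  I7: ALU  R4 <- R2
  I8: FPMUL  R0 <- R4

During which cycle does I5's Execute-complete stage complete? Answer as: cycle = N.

c1: issue I1 (ALU)
c2: I1 read-ops; issue I2 (FPMUL)
c3: I1 finished on ALU; I2 read-ops
c4: I1→R0
c5: issue I3 (ALU)
c6: I3 read-ops
c7: I3 finished on ALU
c8: I2 finished on FPMUL; I3→R4
c9: I2→R3; issue I4 (FPADD)
c10: I4 read-ops; issue I5 (FPMUL)
c11: I5 read-ops
c13: I4 finished on FPADD
c14: I4→R4
c16: I5 finished on FPMUL
c17: I5→R1
c18: issue I6 (FPMUL)
c19: I6 read-ops; issue I7 (ALU)
c20: I7 read-ops
c21: I7 finished on ALU
c22: I7→R4
c24: I6 finished on FPMUL
c25: I6→R1
c26: issue I8 (FPMUL)
c27: I8 read-ops
c32: I8 finished on FPMUL
c33: I8→R0

cycle = 16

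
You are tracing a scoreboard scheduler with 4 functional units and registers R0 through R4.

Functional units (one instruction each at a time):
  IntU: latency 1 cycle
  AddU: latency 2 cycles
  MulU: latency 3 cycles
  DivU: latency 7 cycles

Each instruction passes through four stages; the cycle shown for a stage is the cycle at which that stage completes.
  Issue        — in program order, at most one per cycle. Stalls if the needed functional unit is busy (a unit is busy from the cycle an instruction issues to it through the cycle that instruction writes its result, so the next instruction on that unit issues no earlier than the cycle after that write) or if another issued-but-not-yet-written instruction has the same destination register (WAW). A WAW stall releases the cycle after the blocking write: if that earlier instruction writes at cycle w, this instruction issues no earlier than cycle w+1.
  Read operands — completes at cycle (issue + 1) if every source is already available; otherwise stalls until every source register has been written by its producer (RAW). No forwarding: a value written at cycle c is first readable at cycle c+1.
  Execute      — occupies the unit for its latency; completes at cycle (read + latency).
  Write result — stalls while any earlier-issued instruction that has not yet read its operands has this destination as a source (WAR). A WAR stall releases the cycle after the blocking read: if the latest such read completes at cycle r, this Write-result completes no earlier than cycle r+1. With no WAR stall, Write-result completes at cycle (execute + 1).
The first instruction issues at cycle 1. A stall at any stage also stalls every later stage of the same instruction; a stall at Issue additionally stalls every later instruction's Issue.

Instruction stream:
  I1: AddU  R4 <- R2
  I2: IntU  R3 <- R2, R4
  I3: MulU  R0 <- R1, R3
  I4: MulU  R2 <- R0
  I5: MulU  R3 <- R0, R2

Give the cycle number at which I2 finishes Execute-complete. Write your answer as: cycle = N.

I1  is:1  ro:2  ex:4  wr:5
I2  is:2  ro:6  ex:7  wr:8  — RAW R4: wait I1 write@5
I3  is:3  ro:9  ex:12  wr:13  — RAW R3: wait I2 write@8
I4  is:14  ro:15  ex:18  wr:19  — struct: MulU busy until I3 writes@13
I5  is:20  ro:21  ex:24  wr:25  — struct: MulU busy until I4 writes@19

cycle = 7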